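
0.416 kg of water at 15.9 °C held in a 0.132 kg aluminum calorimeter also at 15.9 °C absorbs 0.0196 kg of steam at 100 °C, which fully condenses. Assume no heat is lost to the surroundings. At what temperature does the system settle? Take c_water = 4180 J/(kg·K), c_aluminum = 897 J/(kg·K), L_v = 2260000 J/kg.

T_f ≈ 42.3 °C

Energy conservation, ΣQ = 0:
condense steam: −0.0196·2260000 = −44296
  condensed water 100 °C→T: 81.93(T − 100)
  water warms: 0.416·4180·(T − 15.9) = 1738.9(T − 15.9)
  aluminum cup: 0.132·897·(T − 15.9) = 118.4(T − 15.9)
1939.2 T = 44296 + 8192.8 + 29531 = 82020
T ≈ 42.30 °C (< 100 °C, so full condensation is consistent).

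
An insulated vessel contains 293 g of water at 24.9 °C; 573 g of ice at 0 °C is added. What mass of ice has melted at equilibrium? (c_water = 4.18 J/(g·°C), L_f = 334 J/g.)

Heat available from the water dropping to 0 °C: 293·4.18·24.9 = 30496 J.
Melting all 573 g of ice would need 573·334 = 191382 J.
30496 J < 191382 J, so only part of the ice melts and the system sits at 0 °C.
m_melted·334 = 30496  ⇒  m_melted ≈ 91.31 g.

m_melted ≈ 91.3 g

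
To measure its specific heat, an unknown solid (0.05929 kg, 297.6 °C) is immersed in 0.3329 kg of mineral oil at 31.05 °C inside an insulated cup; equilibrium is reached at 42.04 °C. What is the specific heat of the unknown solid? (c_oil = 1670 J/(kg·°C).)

c ≈ 403 J/(kg·°C)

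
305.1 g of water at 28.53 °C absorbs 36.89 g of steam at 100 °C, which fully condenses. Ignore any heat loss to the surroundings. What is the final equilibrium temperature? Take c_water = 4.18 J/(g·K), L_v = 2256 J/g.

Taking heat into each body as positive, Σ m c ΔT = 0:
steam→water at 100 °C releases m L_v = 36.89·2256 = 83224
  condensate cools 100→T: 36.89·4.18·(T − 100) = 154.2(T − 100)
  water warms: 305.1·4.18·(T − 28.53) = 1275.3(T − 28.53)
1429.5 T = 83224 + 15420 + 36385 = 135029
T ≈ 94.46 °C — below 100 °C, confirming all the steam condensed.

T_f ≈ 94.5 °C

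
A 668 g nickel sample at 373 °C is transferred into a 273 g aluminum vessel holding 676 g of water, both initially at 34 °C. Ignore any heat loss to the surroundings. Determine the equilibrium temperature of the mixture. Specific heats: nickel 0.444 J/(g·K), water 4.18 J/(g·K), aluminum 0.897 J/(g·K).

T_f ≈ 63.9 °C

Setting the total heat transfer to zero:
668·0.444·(T − 373) + 676·4.18·(T − 34) + 273·0.897·(T − 34) = 0
296.59(T − 373) + 2825.7(T − 34) + 244.88(T − 34) = 0
3367.2 T = 215028
T ≈ 63.86 °C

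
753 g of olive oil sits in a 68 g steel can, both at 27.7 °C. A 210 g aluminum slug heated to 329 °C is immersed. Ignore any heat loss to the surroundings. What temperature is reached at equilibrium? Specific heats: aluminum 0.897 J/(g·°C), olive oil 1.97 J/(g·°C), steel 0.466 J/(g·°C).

T_f ≈ 61.0 °C

Setting the total heat transfer to zero:
210·0.897·(T − 329) + 753·1.97·(T − 27.7) + 68·0.466·(T − 27.7) = 0
1703.5 T = 103942
T = 103942/1703.5 ≈ 61.02 °C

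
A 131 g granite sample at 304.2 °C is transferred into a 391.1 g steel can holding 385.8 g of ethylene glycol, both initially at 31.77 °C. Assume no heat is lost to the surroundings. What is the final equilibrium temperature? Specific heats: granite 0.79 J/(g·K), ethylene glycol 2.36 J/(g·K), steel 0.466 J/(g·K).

Setting the total heat transfer to zero:
131×0.79×(T − 304.2) + 385.8×2.36×(T − 31.77) + 391.1×0.466×(T − 31.77) = 0
103.49(T − 304.2) + 910.49(T − 31.77) + 182.25(T − 31.77) = 0
1196.2 T = 66198
T = 66198/1196.2 ≈ 55.34 °C

T_f ≈ 55.3 °C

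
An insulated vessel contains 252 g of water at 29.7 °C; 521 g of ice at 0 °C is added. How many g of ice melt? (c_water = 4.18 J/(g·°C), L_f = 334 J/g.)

m_melted ≈ 93.7 g

Water can give up m c ΔT = 252×4.18×29.7 = 31285 J before reaching 0 °C.
To melt every bit of ice: 521×334 = 174014 J.
That's not enough to melt it all — equilibrium is at 0 °C with ice remaining.
m_melt = 31285 / L_f = 93.67 g.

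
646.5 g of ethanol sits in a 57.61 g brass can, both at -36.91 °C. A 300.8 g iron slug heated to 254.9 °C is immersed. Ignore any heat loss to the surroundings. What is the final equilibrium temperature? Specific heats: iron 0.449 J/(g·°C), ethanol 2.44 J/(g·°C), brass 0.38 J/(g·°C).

T_f ≈ -14.2 °C

Heat gained plus heat lost sum to zero:
300.8×0.449×(T − 254.9) + 646.5×2.44×(T − (-36.91)) + 57.61×0.38×(T − (-36.91)) = 0
135.06(T − 254.9) + 1577.5(T − (-36.91)) + 21.89(T − (-36.91)) = 0
1734.4 T = -24605
T = -24605 / 1734.4 = -14.2 °C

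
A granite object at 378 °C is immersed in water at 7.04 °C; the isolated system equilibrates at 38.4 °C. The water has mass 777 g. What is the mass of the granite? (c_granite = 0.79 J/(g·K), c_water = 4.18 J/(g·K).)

m ≈ 380 g

|Q_granite| = |Q_water|:
m×0.79×(378 − 38.4) = 777×4.18×(38.4 − 7.04)
268.28 m = 101853  ⇒  m ≈ 379.6 g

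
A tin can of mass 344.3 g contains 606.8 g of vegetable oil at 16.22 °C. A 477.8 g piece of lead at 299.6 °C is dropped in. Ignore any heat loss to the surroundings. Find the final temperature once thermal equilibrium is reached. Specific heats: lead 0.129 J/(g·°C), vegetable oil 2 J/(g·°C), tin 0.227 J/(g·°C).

T_f ≈ 29.1 °C

Setting the total heat transfer to zero:
477.8·0.129·(T − 299.6) + 606.8·2·(T − 16.22) + 344.3·0.227·(T − 16.22) = 0
61.64(T − 299.6) + 1213.6(T − 16.22) + 78.16(T − 16.22) = 0
1353.4 T = 39418
T = 39418 / 1353.4 = 29.1 °C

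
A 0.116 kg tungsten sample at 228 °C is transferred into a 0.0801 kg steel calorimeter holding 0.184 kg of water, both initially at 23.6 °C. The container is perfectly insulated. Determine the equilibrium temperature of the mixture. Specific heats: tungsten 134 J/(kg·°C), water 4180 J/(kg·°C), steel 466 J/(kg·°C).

T_f ≈ 27.5 °C

With ΣQ=0 the equilibrium temperature is the m·c-weighted mean:
T_f = (15.54·228 + 769.12·23.6 + 37.33·23.6) / (15.54 + 769.12 + 37.33)
    = 22576 / 821.99 ≈ 27.47 °C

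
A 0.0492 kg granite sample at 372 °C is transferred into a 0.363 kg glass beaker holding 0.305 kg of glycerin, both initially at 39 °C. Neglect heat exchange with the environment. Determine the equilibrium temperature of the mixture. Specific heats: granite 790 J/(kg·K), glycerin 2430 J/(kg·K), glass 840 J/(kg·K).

T_f ≈ 50.9 °C

Taking heat into each body as positive, Σ m c ΔT = 0:
0.0492*790*(T − 372) + 0.305*2430*(T − 39) + 0.363*840*(T − 39) = 0
38.87(T − 372) + 741.15(T − 39) + 304.92(T − 39) = 0
1084.9 T = 55256
T = 55256 / 1084.9 = 50.9 °C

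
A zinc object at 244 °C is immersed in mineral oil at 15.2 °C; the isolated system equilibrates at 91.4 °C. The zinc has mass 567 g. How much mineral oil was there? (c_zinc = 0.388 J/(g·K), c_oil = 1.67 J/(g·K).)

Taking heat into each body as positive, Σ m c ΔT = 0:
567·0.388·(91.4 − 244) + m·1.67·(91.4 − 15.2) = 0
127.25 m = 33571
m = 33571/127.25 ≈ 263.8 g

m ≈ 264 g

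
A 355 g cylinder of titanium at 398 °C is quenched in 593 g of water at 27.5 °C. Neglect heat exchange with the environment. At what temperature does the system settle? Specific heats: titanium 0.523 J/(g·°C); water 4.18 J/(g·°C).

T_f ≈ 53.3 °C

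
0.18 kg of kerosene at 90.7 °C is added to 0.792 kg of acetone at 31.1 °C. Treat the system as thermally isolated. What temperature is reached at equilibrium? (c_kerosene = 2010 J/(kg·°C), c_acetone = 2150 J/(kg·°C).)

Net heat exchanged in the isolated system is zero:
0.18×2010×(T − 90.7) + 0.792×2150×(T − 31.1) = 0
2064.6 T = 85772
T = 85772 / 2064.6 = 41.5 °C

T_f ≈ 41.5 °C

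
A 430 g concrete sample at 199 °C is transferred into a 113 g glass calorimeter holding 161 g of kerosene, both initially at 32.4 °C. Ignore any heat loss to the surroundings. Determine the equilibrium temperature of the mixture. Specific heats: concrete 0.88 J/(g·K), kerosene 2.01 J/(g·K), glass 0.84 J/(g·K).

T_f ≈ 111.5 °C

Setting the total heat transfer to zero:
430*0.88*(T − 199) + 161*2.01*(T − 32.4) + 113*0.84*(T − 32.4) = 0
378.4(T − 199) + 323.61(T − 32.4) + 94.92(T − 32.4) = 0
(378.4 + 323.61 + 94.92) T = 378.4*199 + 323.61*32.4 + 94.92*32.4
T ≈ 111.51 °C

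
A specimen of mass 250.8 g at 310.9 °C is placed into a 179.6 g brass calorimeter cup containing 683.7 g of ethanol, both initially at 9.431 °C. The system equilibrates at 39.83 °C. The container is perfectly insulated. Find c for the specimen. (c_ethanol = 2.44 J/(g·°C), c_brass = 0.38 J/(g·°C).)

Let T be the final temperature. ΣQ_i = 0:
250.8×c×(39.83 − 310.9) + 683.7×2.44×(39.83 − 9.431) + 179.6×0.38×(39.83 − 9.431) = 0
-67984 c = -52787
c = -52787/-67984 ≈ 0.7765 J/(g·°C)

c ≈ 0.776 J/(g·°C)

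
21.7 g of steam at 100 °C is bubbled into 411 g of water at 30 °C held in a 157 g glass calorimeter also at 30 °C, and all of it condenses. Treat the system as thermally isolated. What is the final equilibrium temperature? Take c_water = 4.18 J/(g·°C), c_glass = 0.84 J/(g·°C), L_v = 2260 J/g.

T_f ≈ 58.5 °C

Let T be the final temperature. ΣQ_i = 0:
latent heat released on condensation: 21.7·2260 = 49042
  condensed water 100 °C→T: 90.71(T − 100)
  water warms: 411·4.18·(T − 30) = 1718(T − 30)
  glass cup: 157·0.84·(T − 30) = 131.88(T − 30)
1940.6 T = 49042 + 9070.6 + 55496 = 113608
T ≈ 58.54 °C — below 100 °C, confirming all the steam condensed.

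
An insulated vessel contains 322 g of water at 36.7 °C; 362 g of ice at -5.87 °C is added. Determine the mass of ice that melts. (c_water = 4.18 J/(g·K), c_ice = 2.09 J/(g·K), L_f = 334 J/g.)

m_melted ≈ 135 g

Cooling the water to 0 °C releases 322×4.18×36.7 = 49397 J.
Of that, 362×2.09×5.87 = 4441.1 J goes to bring the ice to 0 °C, leaving 44956 J.
To melt every bit of ice: 362×334 = 120908 J.
Since 44956 < 120908 J, not all the ice melts; equilibrium is at 0 °C.
Mass melted = 44956/334 ≈ 134.6 g.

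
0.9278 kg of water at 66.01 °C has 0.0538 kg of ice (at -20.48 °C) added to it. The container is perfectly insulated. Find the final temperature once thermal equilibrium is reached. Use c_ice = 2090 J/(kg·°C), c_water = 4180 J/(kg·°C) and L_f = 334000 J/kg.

T_f ≈ 57.5 °C

Let T be the final temperature. ΣQ_i = 0:
warm ice to 0 °C: 0.0538·2090·(0 − (-20.48)) = 2302.8
  fusion: m_ice L_f = 0.0538·334000 = 17969
  meltwater 0→T: 0.0538·4180·T = 224.88 T
  water: 3878.2(T − 66.01)
4103.1 T = 256000 − 20272 = 235728
T ≈ 57.45 °C. Since T > 0 °C, the all-ice-melts assumption holds.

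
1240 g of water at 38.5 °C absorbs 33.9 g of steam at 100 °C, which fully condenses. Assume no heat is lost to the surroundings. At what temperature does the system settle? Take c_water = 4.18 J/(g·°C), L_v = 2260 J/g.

T_f ≈ 54.5 °C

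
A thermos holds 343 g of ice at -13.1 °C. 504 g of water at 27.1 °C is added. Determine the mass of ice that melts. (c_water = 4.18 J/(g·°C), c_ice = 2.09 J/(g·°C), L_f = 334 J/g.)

m_melted ≈ 143 g

Water can give up m c ΔT = 504·4.18·27.1 = 57092 J before reaching 0 °C.
Of that, 343·2.09·13.1 = 9391 J goes to bring the ice to 0 °C, leaving 47701 J.
To melt every bit of ice: 343·334 = 114562 J.
Since 47701 < 114562 J, not all the ice melts; equilibrium is at 0 °C.
Mass melted = 47701/334 ≈ 142.8 g.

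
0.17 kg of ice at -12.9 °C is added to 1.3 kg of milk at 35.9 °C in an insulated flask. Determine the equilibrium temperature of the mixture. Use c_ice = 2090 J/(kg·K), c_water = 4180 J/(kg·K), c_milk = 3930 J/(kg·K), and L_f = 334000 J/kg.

T_f ≈ 21.0 °C

Conservation of energy gives ΣQ = 0:
ice -12.9→0 °C: 0.17·2090·12.9 = 4583.4
  fusion: m_ice L_f = 0.17·334000 = 56780
  meltwater 0→T: 0.17·4180·T = 710.6 T
  milk cools: 1.3·3930·(T − 35.9) = 5109(T − 35.9)
5819.6 T = 183413 − 61363 = 122050
T ≈ 20.97 °C — above 0 °C, consistent with complete melting.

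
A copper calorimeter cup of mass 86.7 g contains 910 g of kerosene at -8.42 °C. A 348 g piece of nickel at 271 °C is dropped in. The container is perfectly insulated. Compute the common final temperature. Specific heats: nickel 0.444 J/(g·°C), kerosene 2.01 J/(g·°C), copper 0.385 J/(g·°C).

Taking heat into each body as positive, Σ m c ΔT = 0:
348×0.444×(T − 271) + 910×2.01×(T − (-8.42)) + 86.7×0.385×(T − (-8.42)) = 0
(154.51 + 1829.1 + 33.38) T = 154.51×271 + 1829.1×(-8.42) + 33.38×(-8.42)
T = 26191 / 2017 = 13 °C

T_f ≈ 13.0 °C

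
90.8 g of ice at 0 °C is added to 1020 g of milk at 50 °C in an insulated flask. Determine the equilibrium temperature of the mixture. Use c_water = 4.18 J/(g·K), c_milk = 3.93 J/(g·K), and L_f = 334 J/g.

T_f ≈ 38.8 °C

Sum of m c ΔT and latent-heat terms is zero:
melt ice: 90.8×334 = 30327
  warm the meltwater: 379.54 T
  milk cools: 1020×3.93×(T − 50) = 4008.6(T − 50)
4388.1 T = 200430 − 30327 = 170103
T ≈ 38.76 °C — above 0 °C, consistent with complete melting.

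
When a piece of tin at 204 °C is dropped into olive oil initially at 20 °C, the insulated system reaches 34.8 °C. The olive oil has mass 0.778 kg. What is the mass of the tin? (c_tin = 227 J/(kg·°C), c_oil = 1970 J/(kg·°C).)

m ≈ 0.591 kg

Let T be the final temperature. ΣQ_i = 0:
m×227×(34.8 − 204) + 0.778×1970×(34.8 − 20) = 0
-38408 m = -22683
m = -22683/-38408 ≈ 0.5906 kg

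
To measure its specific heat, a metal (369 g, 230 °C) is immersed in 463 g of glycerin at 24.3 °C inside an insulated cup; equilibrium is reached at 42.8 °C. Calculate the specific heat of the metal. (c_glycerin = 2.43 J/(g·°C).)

c ≈ 0.301 J/(g·°C)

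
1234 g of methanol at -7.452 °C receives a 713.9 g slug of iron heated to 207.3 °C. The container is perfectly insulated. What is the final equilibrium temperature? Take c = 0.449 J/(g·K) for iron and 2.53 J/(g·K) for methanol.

Net heat exchanged in the isolated system is zero:
713.9*0.449*(T − 207.3) + 1234*2.53*(T − (-7.452)) = 0
320.54(T − 207.3) + 3122(T − (-7.452)) = 0
(320.54 + 3122) T = 320.54*207.3 + 3122*(-7.452)
T = 43183/3442.6 ≈ 12.54 °C

T_f ≈ 12.5 °C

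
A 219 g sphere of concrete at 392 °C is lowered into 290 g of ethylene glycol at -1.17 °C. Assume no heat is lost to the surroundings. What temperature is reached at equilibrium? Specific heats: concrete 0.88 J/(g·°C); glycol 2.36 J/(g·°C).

T_f = Σ m_i c_i T_i / Σ m_i c_i:
T_f = (192.72*392 + 684.4*(-1.17)) / (192.72 + 684.4)
    = 74745 / 877.12 ≈ 85.22 °C

T_f ≈ 85.2 °C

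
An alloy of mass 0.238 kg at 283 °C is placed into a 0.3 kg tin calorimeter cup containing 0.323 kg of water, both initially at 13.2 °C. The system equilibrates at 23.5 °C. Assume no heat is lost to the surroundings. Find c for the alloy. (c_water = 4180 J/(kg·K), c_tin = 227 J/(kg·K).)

Let T be the final temperature. ΣQ_i = 0:
0.238×c×(23.5 − 283) + 0.323×4180×(23.5 − 13.2) + 0.3×227×(23.5 − 13.2) = 0
-61.76 c = -14608
c = -14608/-61.76 ≈ 236.5 J/(kg·K)

c ≈ 237 J/(kg·K)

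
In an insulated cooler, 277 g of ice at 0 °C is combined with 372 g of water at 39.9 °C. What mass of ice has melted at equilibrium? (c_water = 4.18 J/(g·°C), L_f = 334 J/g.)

m_melted ≈ 186 g

Water can give up m c ΔT = 372×4.18×39.9 = 62043 J before reaching 0 °C.
To melt every bit of ice: 277×334 = 92518 J.
That's not enough to melt it all — equilibrium is at 0 °C with ice remaining.
m_melted×334 = 62043  ⇒  m_melted ≈ 185.8 g.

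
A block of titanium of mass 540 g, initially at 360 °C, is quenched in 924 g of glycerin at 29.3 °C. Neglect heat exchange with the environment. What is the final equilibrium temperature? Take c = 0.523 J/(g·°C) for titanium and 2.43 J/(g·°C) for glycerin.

T_f ≈ 66.2 °C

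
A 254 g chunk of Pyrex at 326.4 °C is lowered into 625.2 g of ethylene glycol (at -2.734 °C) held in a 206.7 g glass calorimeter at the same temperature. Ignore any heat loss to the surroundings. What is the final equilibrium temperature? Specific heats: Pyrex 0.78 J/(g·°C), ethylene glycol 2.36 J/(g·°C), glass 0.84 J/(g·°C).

T_f = Σ m_i c_i T_i / Σ m_i c_i:
T_f = (198.12*326.4 + 1475.5*(-2.734) + 173.63*(-2.734)) / (198.12 + 1475.5 + 173.63)
    = 60158 / 1847.2 ≈ 32.57 °C

T_f ≈ 32.6 °C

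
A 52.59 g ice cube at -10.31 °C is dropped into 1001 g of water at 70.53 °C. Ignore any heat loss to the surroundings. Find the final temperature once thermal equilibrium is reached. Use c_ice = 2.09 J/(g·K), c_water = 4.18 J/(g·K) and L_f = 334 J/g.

T_f ≈ 62.8 °C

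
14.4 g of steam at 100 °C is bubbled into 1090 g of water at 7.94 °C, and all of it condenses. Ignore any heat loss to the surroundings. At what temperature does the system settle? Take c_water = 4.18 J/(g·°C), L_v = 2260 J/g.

T_f ≈ 16.2 °C

Heat gained plus heat lost sum to zero:
latent heat released on condensation: 14.4×2260 = 32544; condensate cools 100→T: 14.4×4.18×(T − 100) = 60.19(T − 100); original water: 4556.2(T − 7.94)
4616.4 T = 32544 + 6019.2 + 36176 = 74739
T ≈ 16.19 °C — below 100 °C, confirming all the steam condensed.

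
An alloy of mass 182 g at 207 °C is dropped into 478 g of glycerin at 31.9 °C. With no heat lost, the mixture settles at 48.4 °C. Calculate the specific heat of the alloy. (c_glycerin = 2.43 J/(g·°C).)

c ≈ 0.664 J/(g·°C)

Heat gained plus heat lost sum to zero:
182·c·(48.4 − 207) + 478·2.43·(48.4 − 31.9) = 0
-28865 c = -19165
c = -19165/-28865 ≈ 0.664 J/(g·°C)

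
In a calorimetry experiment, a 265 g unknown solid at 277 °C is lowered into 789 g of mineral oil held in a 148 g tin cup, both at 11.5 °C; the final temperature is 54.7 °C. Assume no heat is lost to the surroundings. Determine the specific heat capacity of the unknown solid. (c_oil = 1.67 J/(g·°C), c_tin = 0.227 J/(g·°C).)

c ≈ 0.991 J/(g·°C)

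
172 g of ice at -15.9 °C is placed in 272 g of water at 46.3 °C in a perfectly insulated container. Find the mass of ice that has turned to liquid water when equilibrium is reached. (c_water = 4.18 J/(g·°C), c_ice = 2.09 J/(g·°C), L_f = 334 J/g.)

Cooling the water to 0 °C releases 272·4.18·46.3 = 52641 J.
Warming the ice to 0 °C takes 172·2.09·15.9 = 5715.7 J, leaving 46926 J for melting.
Melting all 172 g of ice would need 172·334 = 57448 J.
46926 J < 57448 J, so only part of the ice melts and the system sits at 0 °C.
m_melted·334 = 46926  ⇒  m_melted ≈ 140.5 g.

m_melted ≈ 140 g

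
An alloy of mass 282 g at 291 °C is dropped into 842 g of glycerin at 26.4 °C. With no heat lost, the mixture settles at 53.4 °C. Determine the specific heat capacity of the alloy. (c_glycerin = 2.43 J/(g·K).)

Heat lost by the alloy = heat gained by the glycerin:
282·c·(291 − 53.4) = 842·2.43·(53.4 − 26.4)
67003 c = 55244  ⇒  c ≈ 0.8245 J/(g·K)

c ≈ 0.824 J/(g·K)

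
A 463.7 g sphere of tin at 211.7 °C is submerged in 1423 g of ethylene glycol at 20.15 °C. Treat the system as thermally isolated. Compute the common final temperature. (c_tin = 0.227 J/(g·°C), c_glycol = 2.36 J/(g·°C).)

Set heat shed by the hot body equal to heat absorbed by the cold body:
463.7·0.227·(211.7 − T) = 1423·2.36·(T − 20.15)
105.26(211.7 − T) = 3358.3(T − 20.15)
3463.5 T = 89953  ⇒  T ≈ 25.97 °C

T_f ≈ 26.0 °C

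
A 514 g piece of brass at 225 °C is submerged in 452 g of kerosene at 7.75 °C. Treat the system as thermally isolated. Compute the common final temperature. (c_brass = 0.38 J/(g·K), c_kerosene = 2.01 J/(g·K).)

Let T be the final temperature. ΣQ_i = 0:
514×0.38×(T − 225) + 452×2.01×(T − 7.75) = 0
195.32(T − 225) + 908.52(T − 7.75) = 0
(195.32 + 908.52) T = 195.32×225 + 908.52×7.75
T = 50988/1103.8 ≈ 46.19 °C

T_f ≈ 46.2 °C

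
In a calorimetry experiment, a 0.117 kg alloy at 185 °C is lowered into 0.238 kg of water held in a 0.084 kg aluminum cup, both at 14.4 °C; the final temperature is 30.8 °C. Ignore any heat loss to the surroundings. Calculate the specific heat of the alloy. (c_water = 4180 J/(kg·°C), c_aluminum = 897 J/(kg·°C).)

Conservation of energy gives ΣQ = 0:
0.117·c·(30.8 − 185) + 0.238·4180·(30.8 − 14.4) + 0.084·897·(30.8 − 14.4) = 0
-18.04 c = -17551
c = -17551/-18.04 ≈ 972.8 J/(kg·°C)

c ≈ 973 J/(kg·°C)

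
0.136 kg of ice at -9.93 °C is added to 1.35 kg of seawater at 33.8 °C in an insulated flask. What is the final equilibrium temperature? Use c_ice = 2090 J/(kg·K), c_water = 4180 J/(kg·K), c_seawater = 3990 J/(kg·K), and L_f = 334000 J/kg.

T_f ≈ 22.5 °C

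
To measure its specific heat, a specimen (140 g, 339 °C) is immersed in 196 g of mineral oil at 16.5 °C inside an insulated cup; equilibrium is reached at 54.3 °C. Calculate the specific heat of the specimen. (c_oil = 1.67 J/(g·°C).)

c ≈ 0.31 J/(g·°C)

m_s c (T_s − T_f) = m_oil c_oil (T_f − T_0):
140·c·(339 − 54.3) = 196·1.67·(54.3 − 16.5)
39858 c = 12373  ⇒  c ≈ 0.3104 J/(g·°C)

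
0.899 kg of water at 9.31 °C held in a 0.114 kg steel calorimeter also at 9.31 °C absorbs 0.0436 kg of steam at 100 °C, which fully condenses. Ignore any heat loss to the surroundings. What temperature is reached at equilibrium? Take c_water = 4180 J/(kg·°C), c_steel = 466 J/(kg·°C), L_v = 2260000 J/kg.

T_f ≈ 38.1 °C

Conservation of energy gives ΣQ = 0:
condense steam: −0.0436×2260000 = −98536; condensed water 100 °C→T: 182.25(T − 100); water warms: 0.899×4180×(T − 9.31) = 3757.8(T − 9.31); cup: 53.12(T − 9.31)
3993.2 T = 98536 + 18225 + 35480 = 152241
T ≈ 38.13 °C (< 100 °C, so full condensation is consistent).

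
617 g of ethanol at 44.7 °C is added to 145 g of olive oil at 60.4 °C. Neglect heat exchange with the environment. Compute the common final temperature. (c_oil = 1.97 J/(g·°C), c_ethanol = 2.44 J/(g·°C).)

Set heat shed by the hot body equal to heat absorbed by the cold body:
145×1.97×(60.4 − T) = 617×2.44×(T − 44.7)
285.65(60.4 − T) = 1505.5(T − 44.7)
1791.1 T = 84548  ⇒  T ≈ 47.20 °C

T_f ≈ 47.2 °C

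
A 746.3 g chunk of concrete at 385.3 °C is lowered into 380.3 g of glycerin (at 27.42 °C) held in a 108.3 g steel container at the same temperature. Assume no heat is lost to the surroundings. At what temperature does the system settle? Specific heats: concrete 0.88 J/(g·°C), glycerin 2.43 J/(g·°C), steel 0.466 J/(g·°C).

Setting the total heat transfer to zero:
746.3*0.88*(T − 385.3) + 380.3*2.43*(T − 27.42) + 108.3*0.466*(T − 27.42) = 0
(656.74 + 924.13 + 50.47) T = 656.74*385.3 + 924.13*27.42 + 50.47*27.42
T = 279767/1631.3 ≈ 171.50 °C

T_f ≈ 171.5 °C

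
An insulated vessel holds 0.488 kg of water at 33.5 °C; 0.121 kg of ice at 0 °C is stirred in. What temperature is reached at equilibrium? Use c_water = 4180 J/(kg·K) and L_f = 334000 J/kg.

T_f ≈ 11.0 °C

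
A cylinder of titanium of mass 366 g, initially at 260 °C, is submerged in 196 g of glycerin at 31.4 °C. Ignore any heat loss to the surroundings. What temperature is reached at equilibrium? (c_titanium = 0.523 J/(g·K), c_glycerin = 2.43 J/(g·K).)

With ΣQ=0 the equilibrium temperature is the m·c-weighted mean:
T_f = (191.42*260 + 476.28*31.4) / (191.42 + 476.28)
    = 64724 / 667.7 ≈ 96.94 °C

T_f ≈ 96.9 °C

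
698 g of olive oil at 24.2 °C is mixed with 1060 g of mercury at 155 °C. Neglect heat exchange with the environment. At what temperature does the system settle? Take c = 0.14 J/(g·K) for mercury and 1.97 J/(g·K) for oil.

T_f ≈ 36.9 °C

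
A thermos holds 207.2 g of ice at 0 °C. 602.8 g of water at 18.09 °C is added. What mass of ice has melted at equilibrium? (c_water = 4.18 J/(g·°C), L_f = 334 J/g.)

Cooling the water to 0 °C releases 602.8·4.18·18.09 = 45581 J.
Melting all 207.2 g of ice would need 207.2·334 = 69205 J.
That's not enough to melt it all — equilibrium is at 0 °C with ice remaining.
m_melt = 45581 / L_f = 136.5 g.

m_melted ≈ 136 g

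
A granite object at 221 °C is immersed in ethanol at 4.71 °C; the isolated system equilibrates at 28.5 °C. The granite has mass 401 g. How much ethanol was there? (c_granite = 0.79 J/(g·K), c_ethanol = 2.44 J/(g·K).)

m ≈ 1050 g

Energy conservation, ΣQ = 0:
401·0.79·(28.5 − 221) + m·2.44·(28.5 − 4.71) = 0
58.05 m = 60982
m = 60982/58.05 ≈ 1051 g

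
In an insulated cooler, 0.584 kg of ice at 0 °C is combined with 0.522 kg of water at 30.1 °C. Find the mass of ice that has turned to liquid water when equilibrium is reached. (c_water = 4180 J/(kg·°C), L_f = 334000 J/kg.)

m_melted ≈ 0.197 kg

Water can give up m c ΔT = 0.522×4180×30.1 = 65677 J before reaching 0 °C.
Fully melting the ice requires m_ice L_f = 0.584×334000 = 195056 J.
Since 65677 < 195056 J, not all the ice melts; equilibrium is at 0 °C.
Mass melted = 65677/334000 ≈ 0.1966 kg.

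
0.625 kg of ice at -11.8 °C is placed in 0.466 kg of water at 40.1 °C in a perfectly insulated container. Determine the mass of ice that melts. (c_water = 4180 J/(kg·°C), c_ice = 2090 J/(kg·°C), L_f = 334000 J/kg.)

m_melted ≈ 0.188 kg

Heat available from the water dropping to 0 °C: 0.466·4180·40.1 = 78110 J.
Of that, 0.625·2090·11.8 = 15414 J goes to bring the ice to 0 °C, leaving 62696 J.
Fully melting the ice requires m_ice L_f = 0.625·334000 = 208750 J.
62696 J < 208750 J, so only part of the ice melts and the system sits at 0 °C.
m_melted·334000 = 62696  ⇒  m_melted ≈ 0.1877 kg.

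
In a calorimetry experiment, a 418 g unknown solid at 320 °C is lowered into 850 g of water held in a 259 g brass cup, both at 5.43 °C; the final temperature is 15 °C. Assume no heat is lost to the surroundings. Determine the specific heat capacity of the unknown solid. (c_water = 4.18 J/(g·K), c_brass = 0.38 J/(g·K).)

c ≈ 0.274 J/(g·K)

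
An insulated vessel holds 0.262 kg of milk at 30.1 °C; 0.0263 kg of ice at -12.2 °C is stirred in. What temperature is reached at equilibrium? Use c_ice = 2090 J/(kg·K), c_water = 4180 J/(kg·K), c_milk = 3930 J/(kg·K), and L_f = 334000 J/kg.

Heat gained plus heat lost sum to zero:
warm ice to 0 °C: 0.0263×2090×(0 − (-12.2)) = 670.6
  melt ice: 0.0263×334000 = 8784.2
  warm the meltwater: 109.93 T
  milk cools: 0.262×3930×(T − 30.1) = 1029.7(T − 30.1)
1139.6 T = 30993 − 9454.8 = 21538
T ≈ 18.90 °C (positive, so assuming full melt was valid).

T_f ≈ 18.9 °C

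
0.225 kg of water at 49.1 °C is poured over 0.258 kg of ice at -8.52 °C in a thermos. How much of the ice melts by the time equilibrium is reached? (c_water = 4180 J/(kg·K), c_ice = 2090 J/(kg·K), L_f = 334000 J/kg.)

m_melted ≈ 0.125 kg

Water can give up m c ΔT = 0.225×4180×49.1 = 46179 J before reaching 0 °C.
Warming the ice to 0 °C takes 0.258×2090×8.52 = 4594.2 J, leaving 41584 J for melting.
Melting all 0.258 kg of ice would need 0.258×334000 = 86172 J.
That's not enough to melt it all — equilibrium is at 0 °C with ice remaining.
Mass melted = 41584/334000 ≈ 0.1245 kg.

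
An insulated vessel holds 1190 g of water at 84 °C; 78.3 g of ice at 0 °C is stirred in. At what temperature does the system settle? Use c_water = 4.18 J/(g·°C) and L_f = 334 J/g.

Taking heat into each body as positive, Σ m c ΔT = 0:
melt ice: 78.3·334 = 26152
  meltwater 0→T: 78.3·4.18·T = 327.29 T
  water: 4974.2(T − 84)
5301.5 T = 417833 − 26152 = 391681
T ≈ 73.88 °C — above 0 °C, consistent with complete melting.

T_f ≈ 73.9 °C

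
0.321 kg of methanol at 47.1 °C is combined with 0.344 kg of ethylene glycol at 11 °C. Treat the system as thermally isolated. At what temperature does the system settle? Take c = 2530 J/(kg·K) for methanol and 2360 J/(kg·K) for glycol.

T_f ≈ 29.1 °C

Net heat exchanged in the isolated system is zero:
0.321·2530·(T − 47.1) + 0.344·2360·(T − 11) = 0
(812.13 + 811.84) T = 812.13·47.1 + 811.84·11
T = 47182 / 1624 = 29.1 °C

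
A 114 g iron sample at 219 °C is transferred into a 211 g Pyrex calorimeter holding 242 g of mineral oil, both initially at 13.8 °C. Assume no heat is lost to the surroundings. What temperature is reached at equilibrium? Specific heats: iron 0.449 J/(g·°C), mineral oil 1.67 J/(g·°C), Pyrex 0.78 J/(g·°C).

Conservation of energy gives ΣQ = 0:
114·0.449·(T − 219) + 242·1.67·(T − 13.8) + 211·0.78·(T − 13.8) = 0
619.91 T = 19058
T = 19058/619.91 ≈ 30.74 °C

T_f ≈ 30.7 °C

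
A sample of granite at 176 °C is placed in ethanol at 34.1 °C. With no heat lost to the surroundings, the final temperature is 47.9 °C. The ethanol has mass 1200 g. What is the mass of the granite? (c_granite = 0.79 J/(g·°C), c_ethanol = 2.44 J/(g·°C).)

|Q_granite| = |Q_ethanol|:
m·0.79·(176 − 47.9) = 1200·2.44·(47.9 − 34.1)
101.2 m = 40406  ⇒  m ≈ 399.3 g

m ≈ 399 g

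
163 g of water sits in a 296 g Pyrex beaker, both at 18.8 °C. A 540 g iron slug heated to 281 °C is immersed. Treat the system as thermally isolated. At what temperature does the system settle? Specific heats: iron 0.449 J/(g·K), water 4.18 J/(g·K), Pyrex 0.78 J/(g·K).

T_f ≈ 73.9 °C

Energy conservation, ΣQ = 0:
540×0.449×(T − 281) + 163×4.18×(T − 18.8) + 296×0.78×(T − 18.8) = 0
1154.7 T = 85281
T = 85281/1154.7 ≈ 73.86 °C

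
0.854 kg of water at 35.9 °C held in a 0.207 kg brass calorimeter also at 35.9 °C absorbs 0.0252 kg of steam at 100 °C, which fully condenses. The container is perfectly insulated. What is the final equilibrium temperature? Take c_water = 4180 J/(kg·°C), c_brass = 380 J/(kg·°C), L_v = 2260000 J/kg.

T_f ≈ 52.9 °C

Setting the total heat transfer to zero:
latent heat released on condensation: 0.0252·2260000 = 56952; condensed water 100 °C→T: 105.34(T − 100); original water: 3569.7(T − 35.9); cup: 78.66(T − 35.9)
3753.7 T = 56952 + 10534 + 130977 = 198462
T ≈ 52.87 °C, under the boiling point, so the assumption holds.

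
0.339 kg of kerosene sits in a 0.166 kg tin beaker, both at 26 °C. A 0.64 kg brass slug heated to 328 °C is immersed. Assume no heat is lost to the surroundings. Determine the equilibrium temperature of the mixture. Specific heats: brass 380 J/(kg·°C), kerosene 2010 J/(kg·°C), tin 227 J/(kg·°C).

Let T be the final temperature. ΣQ_i = 0:
0.64×380×(T − 328) + 0.339×2010×(T − 26) + 0.166×227×(T − 26) = 0
962.27 T = 98465
T = 98465 / 962.27 = 102 °C

T_f ≈ 102.3 °C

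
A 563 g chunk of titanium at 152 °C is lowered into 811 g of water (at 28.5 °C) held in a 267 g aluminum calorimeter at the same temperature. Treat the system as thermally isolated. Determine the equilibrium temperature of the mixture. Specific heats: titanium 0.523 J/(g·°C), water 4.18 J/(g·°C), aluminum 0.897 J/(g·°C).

With ΣQ=0 the equilibrium temperature is the m·c-weighted mean:
T_f = (294.45*152 + 3390*28.5 + 239.5*28.5) / (294.45 + 3390 + 239.5)
    = 148196 / 3923.9 ≈ 37.77 °C

T_f ≈ 37.8 °C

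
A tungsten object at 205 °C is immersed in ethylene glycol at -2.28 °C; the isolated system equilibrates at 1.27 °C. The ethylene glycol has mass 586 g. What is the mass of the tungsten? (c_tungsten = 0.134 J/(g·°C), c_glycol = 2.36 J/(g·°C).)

m ≈ 180 g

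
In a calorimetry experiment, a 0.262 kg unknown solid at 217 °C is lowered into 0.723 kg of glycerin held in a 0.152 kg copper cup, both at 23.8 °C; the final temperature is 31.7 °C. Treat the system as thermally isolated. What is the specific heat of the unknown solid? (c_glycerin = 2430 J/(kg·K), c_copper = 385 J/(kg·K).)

c ≈ 295 J/(kg·K)

Energy conservation, ΣQ = 0:
0.262·c·(31.7 − 217) + 0.723·2430·(31.7 − 23.8) + 0.152·385·(31.7 − 23.8) = 0
-48.55 c = -14342
c = -14342/-48.55 ≈ 295.4 J/(kg·K)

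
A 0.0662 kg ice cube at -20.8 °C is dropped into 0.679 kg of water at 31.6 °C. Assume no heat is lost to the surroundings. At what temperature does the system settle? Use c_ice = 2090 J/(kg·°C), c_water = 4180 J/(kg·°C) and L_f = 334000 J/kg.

T_f ≈ 20.8 °C

Net heat exchanged in the isolated system is zero:
warm ice to 0 °C: 0.0662×2090×(0 − (-20.8)) = 2877.8
  melt ice: 0.0662×334000 = 22111
  meltwater 0→T: 0.0662×4180×T = 276.72 T
  water cools: 0.679×4180×(T − 31.6) = 2838.2(T − 31.6)
3114.9 T = 89688 − 24989 = 64699
T ≈ 20.77 °C (positive, so assuming full melt was valid).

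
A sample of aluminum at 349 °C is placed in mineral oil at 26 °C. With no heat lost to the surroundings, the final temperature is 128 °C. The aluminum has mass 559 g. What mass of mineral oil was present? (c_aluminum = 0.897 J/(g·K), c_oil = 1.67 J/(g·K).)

Let T be the final temperature. ΣQ_i = 0:
559×0.897×(128 − 349) + m×1.67×(128 − 26) = 0
170.34 m = 110814
m = 110814/170.34 ≈ 650.5 g

m ≈ 651 g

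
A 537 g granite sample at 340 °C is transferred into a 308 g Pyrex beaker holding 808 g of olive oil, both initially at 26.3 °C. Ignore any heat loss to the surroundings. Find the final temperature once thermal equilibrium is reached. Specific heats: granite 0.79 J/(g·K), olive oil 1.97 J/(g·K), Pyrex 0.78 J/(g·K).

T_f ≈ 85.3 °C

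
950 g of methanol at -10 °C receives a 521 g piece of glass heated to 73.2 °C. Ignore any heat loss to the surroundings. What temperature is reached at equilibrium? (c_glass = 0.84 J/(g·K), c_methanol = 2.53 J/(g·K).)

Heat lost by the glass equals heat gained by the methanol:
521·0.84·(73.2 − T) = 950·2.53·(T − (-10))
437.64(73.2 − T) = 2403.5(T − (-10))
2841.1 T = 8000.2  ⇒  T ≈ 2.82 °C

T_f ≈ 2.8 °C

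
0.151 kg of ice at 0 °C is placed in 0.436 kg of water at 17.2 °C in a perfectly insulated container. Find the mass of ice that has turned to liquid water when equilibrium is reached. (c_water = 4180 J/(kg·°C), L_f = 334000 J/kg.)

Cooling the water to 0 °C releases 0.436×4180×17.2 = 31347 J.
To melt every bit of ice: 0.151×334000 = 50434 J.
Since 31347 < 50434 J, not all the ice melts; equilibrium is at 0 °C.
Mass melted = 31347/334000 ≈ 0.09385 kg.

m_melted ≈ 0.0939 kg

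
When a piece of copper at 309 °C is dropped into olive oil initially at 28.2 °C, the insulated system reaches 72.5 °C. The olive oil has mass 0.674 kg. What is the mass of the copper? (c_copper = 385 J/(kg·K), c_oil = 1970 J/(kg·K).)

|Q_copper| = |Q_oil|:
m×385×(309 − 72.5) = 0.674×1970×(72.5 − 28.2)
91052 m = 58821  ⇒  m ≈ 0.646 kg

m ≈ 0.646 kg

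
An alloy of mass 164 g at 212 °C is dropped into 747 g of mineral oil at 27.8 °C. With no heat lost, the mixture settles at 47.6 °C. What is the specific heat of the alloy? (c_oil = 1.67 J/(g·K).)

m_s c (T_s − T_f) = m_oil c_oil (T_f − T_0):
164×c×(212 − 47.6) = 747×1.67×(47.6 − 27.8)
26962 c = 24700  ⇒  c ≈ 0.9161 J/(g·K)

c ≈ 0.916 J/(g·K)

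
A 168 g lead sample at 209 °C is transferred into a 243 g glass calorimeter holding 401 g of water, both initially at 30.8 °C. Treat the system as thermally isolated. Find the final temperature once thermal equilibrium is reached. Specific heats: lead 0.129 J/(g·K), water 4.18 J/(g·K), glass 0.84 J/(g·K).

T_f = Σ m_i c_i T_i / Σ m_i c_i:
T_f = (21.67×209 + 1676.2×30.8 + 204.12×30.8) / (21.67 + 1676.2 + 204.12)
    = 62443 / 1902 ≈ 32.83 °C

T_f ≈ 32.8 °C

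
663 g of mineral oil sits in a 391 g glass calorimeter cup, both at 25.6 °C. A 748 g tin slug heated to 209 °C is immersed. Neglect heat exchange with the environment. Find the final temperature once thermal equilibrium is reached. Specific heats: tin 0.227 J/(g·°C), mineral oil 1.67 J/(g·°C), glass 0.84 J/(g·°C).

Net heat exchanged in the isolated system is zero:
748*0.227*(T − 209) + 663*1.67*(T − 25.6) + 391*0.84*(T − 25.6) = 0
169.8(T − 209) + 1107.2(T − 25.6) + 328.44(T − 25.6) = 0
1605.4 T = 72240
T = 72240 / 1605.4 = 45 °C

T_f ≈ 45.0 °C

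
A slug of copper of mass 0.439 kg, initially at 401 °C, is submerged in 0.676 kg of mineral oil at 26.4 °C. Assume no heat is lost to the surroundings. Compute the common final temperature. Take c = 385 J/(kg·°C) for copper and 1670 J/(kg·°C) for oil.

T_f ≈ 75.2 °C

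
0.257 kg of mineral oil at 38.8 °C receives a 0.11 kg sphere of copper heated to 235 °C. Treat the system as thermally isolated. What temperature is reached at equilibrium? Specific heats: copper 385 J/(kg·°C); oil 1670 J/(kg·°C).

T_f ≈ 56.4 °C

T_f = Σ m_i c_i T_i / Σ m_i c_i:
T_f = (42.35×235 + 429.19×38.8) / (42.35 + 429.19)
    = 26605 / 471.54 ≈ 56.42 °C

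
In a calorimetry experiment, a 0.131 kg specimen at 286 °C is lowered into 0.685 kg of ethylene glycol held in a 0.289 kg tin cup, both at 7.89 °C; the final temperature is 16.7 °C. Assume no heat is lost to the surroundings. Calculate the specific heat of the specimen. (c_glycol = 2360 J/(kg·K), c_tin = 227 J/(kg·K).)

c ≈ 420 J/(kg·K)

Net heat exchanged in the isolated system is zero:
0.131·c·(16.7 − 286) + 0.685·2360·(16.7 − 7.89) + 0.289·227·(16.7 − 7.89) = 0
-35.28 c = -14820
c = -14820/-35.28 ≈ 420.1 J/(kg·K)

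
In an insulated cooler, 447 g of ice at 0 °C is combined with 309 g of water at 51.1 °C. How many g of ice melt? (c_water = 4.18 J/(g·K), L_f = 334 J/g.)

m_melted ≈ 198 g

Heat available from the water dropping to 0 °C: 309×4.18×51.1 = 66002 J.
Fully melting the ice requires m_ice L_f = 447×334 = 149298 J.
That's not enough to melt it all — equilibrium is at 0 °C with ice remaining.
Mass melted = 66002/334 ≈ 197.6 g.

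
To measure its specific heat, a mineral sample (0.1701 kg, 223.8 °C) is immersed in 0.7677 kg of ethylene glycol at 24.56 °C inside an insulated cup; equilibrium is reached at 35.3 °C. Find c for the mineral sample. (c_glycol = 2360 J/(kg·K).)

Setting the total heat transfer to zero:
0.1701·c·(35.3 − 223.8) + 0.7677·2360·(35.3 − 24.56) = 0
-32.06 c = -19458
c = -19458/-32.06 ≈ 606.9 J/(kg·K)

c ≈ 607 J/(kg·K)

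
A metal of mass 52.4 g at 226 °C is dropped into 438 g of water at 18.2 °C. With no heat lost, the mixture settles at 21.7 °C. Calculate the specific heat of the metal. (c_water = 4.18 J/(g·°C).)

c ≈ 0.599 J/(g·°C)

Taking heat into each body as positive, Σ m c ΔT = 0:
52.4×c×(21.7 − 226) + 438×4.18×(21.7 − 18.2) = 0
-10705 c = -6407.9
c = -6407.9/-10705 ≈ 0.5986 J/(g·°C)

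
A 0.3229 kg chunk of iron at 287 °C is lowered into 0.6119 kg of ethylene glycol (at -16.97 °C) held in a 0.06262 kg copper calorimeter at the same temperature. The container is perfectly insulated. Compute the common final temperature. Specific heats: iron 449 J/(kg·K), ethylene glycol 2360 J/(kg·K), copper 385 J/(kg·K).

T_f ≈ 10.3 °C

Conservation of energy gives ΣQ = 0:
0.3229*449*(T − 287) + 0.6119*2360*(T − (-16.97)) + 0.06262*385*(T − (-16.97)) = 0
(144.98 + 1444.1 + 24.11) T = 144.98*287 + 1444.1*(-16.97) + 24.11*(-16.97)
T ≈ 10.35 °C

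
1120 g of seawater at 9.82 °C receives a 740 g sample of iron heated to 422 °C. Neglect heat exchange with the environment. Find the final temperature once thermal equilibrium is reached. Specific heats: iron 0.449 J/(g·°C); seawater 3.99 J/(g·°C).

Energy conservation, ΣQ = 0:
740*0.449*(T − 422) + 1120*3.99*(T − 9.82) = 0
332.26(T − 422) + 4468.8(T − 9.82) = 0
(332.26 + 4468.8) T = 332.26*422 + 4468.8*9.82
T = 184097/4801.1 ≈ 38.35 °C

T_f ≈ 38.3 °C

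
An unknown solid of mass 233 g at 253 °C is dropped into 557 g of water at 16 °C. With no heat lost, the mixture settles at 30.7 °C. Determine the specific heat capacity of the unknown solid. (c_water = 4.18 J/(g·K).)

Heat lost by the unknown solid = heat gained by the water:
233×c×(253 − 30.7) = 557×4.18×(30.7 − 16)
51796 c = 34225  ⇒  c ≈ 0.6608 J/(g·K)

c ≈ 0.661 J/(g·K)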